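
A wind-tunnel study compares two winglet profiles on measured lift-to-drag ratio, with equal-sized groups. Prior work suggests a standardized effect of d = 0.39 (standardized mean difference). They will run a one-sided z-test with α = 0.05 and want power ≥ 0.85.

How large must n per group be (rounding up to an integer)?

n = 95 per group

For power 0.85 need Φ(δ − z_{0.05}) = 0.85, so δ = z_{0.05} + z_{0.15} = 1.645 + 1.036 = 2.681.
δ = d·√(n/2) ⇒ n = 2(δ/d)² = 2 × (2.681 / 0.39)² = 94.53.
Rounding up, n = 95 per group.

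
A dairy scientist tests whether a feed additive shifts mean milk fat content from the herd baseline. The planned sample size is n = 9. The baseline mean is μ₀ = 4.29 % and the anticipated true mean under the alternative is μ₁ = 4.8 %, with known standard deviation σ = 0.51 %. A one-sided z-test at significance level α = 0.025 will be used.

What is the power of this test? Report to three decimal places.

Standardized effect: d = |μ₁ − μ₀| / σ = |4.8 − 4.29| / 0.51 = 1.0000
Noncentrality parameter: λ = d·√n = 1.0000 × √9 = 3.0000
One-sided α = 0.025 → critical value z_{0.025} = 1.960.
Power = P(Z > 1.960 − λ) = Φ(1.040) = 0.8508.

Power ≈ 0.851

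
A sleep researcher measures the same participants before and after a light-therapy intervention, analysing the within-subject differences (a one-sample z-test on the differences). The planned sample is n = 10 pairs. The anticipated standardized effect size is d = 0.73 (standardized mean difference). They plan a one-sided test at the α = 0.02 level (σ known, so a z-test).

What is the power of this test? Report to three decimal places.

Power ≈ 0.601

Noncentrality parameter: δ = d·√n = 0.73 × √10 = 2.3085
Critical value for a one-sided test at α = 0.02: z_α = 2.054.
Power = Φ(δ − 2.054) = Φ(0.255) = 0.6005.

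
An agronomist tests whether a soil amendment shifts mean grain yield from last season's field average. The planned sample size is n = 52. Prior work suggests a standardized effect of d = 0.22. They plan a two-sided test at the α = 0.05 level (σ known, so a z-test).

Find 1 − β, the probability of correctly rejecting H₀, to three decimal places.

Power ≈ 0.355

Noncentrality parameter: λ = d·√n = 0.22 × √52 = 1.5864
Two-sided α = 0.05 → critical value z_{0.025} = 1.960.
Power = Φ(λ − 1.960) + Φ(−λ − 1.960) = Φ(-0.374) + Φ(-3.546) = 0.3544 + 0.0002 = 0.3546.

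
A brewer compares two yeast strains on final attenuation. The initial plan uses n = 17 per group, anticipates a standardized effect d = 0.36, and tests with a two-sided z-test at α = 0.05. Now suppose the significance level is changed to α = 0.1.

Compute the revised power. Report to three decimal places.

δ = d·√(n/2) = 0.36 × √(17/2) = 1.0496 (unchanged). New critical value: z_{0.05} = 1.645.
Revised power = Φ(δ − 1.645) + Φ(−δ − 1.645) = Φ(-0.595) + Φ(-2.694) = 0.2758 + 0.0035 = 0.2794.

Power ≈ 0.279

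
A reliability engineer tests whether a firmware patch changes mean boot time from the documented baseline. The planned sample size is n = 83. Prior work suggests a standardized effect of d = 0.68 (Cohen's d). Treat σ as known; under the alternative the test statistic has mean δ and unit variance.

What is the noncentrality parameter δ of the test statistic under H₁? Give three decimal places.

δ ≈ 6.195

δ = d·√n = 0.68 × √83 = 6.1951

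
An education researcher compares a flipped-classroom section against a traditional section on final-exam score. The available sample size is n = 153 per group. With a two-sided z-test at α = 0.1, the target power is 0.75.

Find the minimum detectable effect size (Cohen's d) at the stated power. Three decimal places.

d ≈ 0.265

Required noncentrality: δ = z_{0.05} + z_{0.25} = 1.645 + 0.674 = 2.319.
(The second rejection-region term Φ(−δ − z_{α/2}) is negligible and dropped.)
δ = d·√(n/2) ⇒ d = δ/√(n/2) = 2.319/√(153/2) = 0.2652.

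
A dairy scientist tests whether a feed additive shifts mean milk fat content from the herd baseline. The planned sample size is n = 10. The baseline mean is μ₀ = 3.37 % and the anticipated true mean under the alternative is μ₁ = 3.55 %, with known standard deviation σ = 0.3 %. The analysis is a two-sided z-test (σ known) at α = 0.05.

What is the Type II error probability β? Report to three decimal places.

Standardized effect: d = |μ₁ − μ₀| / σ = |3.55 − 3.37| / 0.3 = 0.6000
Noncentrality parameter: δ = d·√n = 0.6000 × √10 = 1.8974
Critical value for a two-sided test at α = 0.05: z_{α/2} = 1.960.
Power = Φ(δ − 1.960) + Φ(−δ − 1.960) = Φ(-0.063) + Φ(-3.857) = 0.4750 + 0.0001 = 0.4751.
Type II error: β = 1 − power = 1 − 0.4751 = 0.5249.

β ≈ 0.525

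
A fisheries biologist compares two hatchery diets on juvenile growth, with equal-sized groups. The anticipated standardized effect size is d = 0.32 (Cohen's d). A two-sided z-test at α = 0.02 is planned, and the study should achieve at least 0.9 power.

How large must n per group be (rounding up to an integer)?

n = 255 per group

For power 0.9 need Φ(δ − z_{0.01}) = 0.9, so δ = z_{0.01} + z_{0.10} = 2.326 + 1.282 = 3.608.
(The Φ(−δ − z_{α/2}) term is vanishingly small for δ > 0 and is dropped in the standard sample-size formula.)
δ = d·√(n/2) ⇒ n = 2(δ/d)² = 2 × (3.608 / 0.32)² = 254.24.
Round up to the next whole unit.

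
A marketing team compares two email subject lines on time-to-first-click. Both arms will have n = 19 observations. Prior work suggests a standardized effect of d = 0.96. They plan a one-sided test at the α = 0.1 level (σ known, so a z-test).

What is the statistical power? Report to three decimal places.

Power ≈ 0.953

Noncentrality parameter: λ = d·√(n/2) = 0.96 × √(19/2) = 2.9589
Critical value for a one-sided test at α = 0.1: z_α = 1.282.
Power = P(Z > 1.282 − λ) = Φ(1.677) = 0.9533.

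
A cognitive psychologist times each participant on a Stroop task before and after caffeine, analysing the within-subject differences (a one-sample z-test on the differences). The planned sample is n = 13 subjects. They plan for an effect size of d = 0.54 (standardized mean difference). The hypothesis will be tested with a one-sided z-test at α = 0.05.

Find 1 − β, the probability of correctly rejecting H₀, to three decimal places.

Noncentrality parameter: δ = d·√n = 0.54 × √13 = 1.9470
Critical value for a one-sided test at α = 0.05: z_α = 1.645.
Power = Φ(δ − 1.645) = Φ(0.302) = 0.6187.

Power ≈ 0.619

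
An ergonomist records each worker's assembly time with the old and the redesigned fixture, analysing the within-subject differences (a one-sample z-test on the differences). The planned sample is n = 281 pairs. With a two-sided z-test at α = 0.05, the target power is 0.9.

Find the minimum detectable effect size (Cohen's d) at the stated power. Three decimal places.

d ≈ 0.193

Need Φ(δ − 1.960) = 0.9, so δ = 1.960 + 1.282 = 3.242.
(Lower-tail contribution to power is negligible for δ > 0.)
δ = d·√n ⇒ d = δ/√n = 3.242/√281 = 0.1934.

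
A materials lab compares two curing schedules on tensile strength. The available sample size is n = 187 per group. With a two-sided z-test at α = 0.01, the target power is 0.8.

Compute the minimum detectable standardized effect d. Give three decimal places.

Required noncentrality: δ = z_{0.005} + z_{0.20} = 2.576 + 0.842 = 3.417.
(The second rejection-region term Φ(−δ − z_{α/2}) is negligible and dropped.)
δ = d·√(n/2) ⇒ d = δ/√(n/2) = 3.417/√(187/2) = 0.3534.

d ≈ 0.353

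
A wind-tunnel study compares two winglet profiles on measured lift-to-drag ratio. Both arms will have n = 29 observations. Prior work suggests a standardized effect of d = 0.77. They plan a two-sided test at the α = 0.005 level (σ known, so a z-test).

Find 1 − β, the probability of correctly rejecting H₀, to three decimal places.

Noncentrality parameter: δ = d·√(n/2) = 0.77 × √(29/2) = 2.9321
Two-sided α = 0.005 → critical value z_{0.0025} = 2.807.
Power = Φ(δ − 2.807) + Φ(−δ − 2.807) = Φ(0.125) + Φ(-5.739) = 0.5498 + 0.0000 = 0.5498.

Power ≈ 0.550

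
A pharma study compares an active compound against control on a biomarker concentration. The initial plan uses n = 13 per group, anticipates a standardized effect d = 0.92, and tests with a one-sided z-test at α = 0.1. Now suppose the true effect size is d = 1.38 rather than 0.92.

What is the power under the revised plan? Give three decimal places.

With d = 1.38: δ = d·√(n/2) = 1.38 × √(13/2) = 3.5183. Critical value z_{0.1} = 1.282.
Revised power = P(Z > 1.282 − δ) = Φ(2.237) = 0.9873.

Power ≈ 0.987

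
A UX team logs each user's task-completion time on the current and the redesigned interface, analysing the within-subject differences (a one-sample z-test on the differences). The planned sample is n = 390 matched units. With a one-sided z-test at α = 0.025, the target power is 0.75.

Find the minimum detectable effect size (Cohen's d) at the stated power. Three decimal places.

d ≈ 0.133

Required noncentrality: δ = z_{0.025} + z_{0.25} = 1.960 + 0.674 = 2.634.
δ = d·√n ⇒ d = δ/√n = 2.634/√390 = 0.1334.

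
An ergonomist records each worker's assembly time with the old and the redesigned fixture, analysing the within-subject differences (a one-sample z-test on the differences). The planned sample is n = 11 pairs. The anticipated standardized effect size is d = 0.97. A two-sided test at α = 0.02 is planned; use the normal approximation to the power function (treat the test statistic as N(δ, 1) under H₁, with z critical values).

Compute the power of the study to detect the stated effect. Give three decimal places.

Power ≈ 0.813

Noncentrality parameter: λ = d·√n = 0.97 × √11 = 3.2171
Critical value for a two-sided test at α = 0.02: z_{α/2} = 2.326.
Power = Φ(λ − 2.326) + Φ(−λ − 2.326) = Φ(0.891) + Φ(-5.543) = 0.8135 + 0.0000 = 0.8135.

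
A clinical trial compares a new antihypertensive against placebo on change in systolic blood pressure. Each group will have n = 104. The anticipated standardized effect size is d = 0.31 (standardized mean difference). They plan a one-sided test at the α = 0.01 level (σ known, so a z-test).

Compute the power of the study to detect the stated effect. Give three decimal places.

Power ≈ 0.464

Noncentrality parameter: δ = d·√(n/2) = 0.31 × √(104/2) = 2.2354
One-sided α = 0.01 → critical value z_{0.01} = 2.326.
Power = P(Z > 2.326 − δ) = Φ(-0.091) = 0.4638.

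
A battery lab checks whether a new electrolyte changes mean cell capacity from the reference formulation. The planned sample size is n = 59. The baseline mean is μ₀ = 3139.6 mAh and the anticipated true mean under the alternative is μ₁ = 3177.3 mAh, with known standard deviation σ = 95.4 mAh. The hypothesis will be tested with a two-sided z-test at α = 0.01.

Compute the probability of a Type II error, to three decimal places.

β ≈ 0.323

Standardized effect: d = |μ₁ − μ₀| / σ = |3177.3 − 3139.6| / 95.4 = 0.3952
Noncentrality parameter: δ = d·√n = 0.3952 × √59 = 3.0354
Critical value for a two-sided test at α = 0.01: z_{α/2} = 2.576.
Power = Φ(δ − 2.576) + Φ(−δ − 2.576) = Φ(0.460) + Φ(-5.611) = 0.6771 + 0.0000 = 0.6771.
Type II error: β = 1 − power = 1 − 0.6771 = 0.3229.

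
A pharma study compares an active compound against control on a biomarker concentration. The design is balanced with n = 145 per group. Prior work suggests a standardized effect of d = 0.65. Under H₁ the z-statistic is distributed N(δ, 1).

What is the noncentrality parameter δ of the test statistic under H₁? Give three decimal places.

δ ≈ 5.535

The noncentrality parameter scales effect size by the design's sample-size factor: δ = d·√(n/2) = 0.65 × √(145/2) = 5.5346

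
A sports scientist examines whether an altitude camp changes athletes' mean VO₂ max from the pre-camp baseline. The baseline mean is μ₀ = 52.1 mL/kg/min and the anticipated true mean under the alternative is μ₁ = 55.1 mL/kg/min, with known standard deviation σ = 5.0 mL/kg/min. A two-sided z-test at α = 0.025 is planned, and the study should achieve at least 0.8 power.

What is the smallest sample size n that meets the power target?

n = 27

Standardized effect: d = |μ₁ − μ₀| / σ = |55.1 − 52.1| / 5.0 = 0.6000
For power 0.8 need Φ(δ − z_{0.0125}) = 0.8, so δ = z_{0.0125} + z_{0.20} = 2.241 + 0.842 = 3.083.
(The Φ(−δ − z_{α/2}) term is vanishingly small for δ > 0 and is dropped in the standard sample-size formula.)
δ = d·√n ⇒ n = (δ/d)² = (3.083 / 0.6000)² = 26.40.
Round up to the next whole unit.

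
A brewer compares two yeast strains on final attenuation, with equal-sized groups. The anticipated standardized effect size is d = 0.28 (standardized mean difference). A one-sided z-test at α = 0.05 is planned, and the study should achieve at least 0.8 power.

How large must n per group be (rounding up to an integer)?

For power 0.8 need Φ(δ − z_{0.05}) = 0.8, so δ = z_{0.05} + z_{0.20} = 1.645 + 0.842 = 2.486.
δ = d·√(n/2) ⇒ n = 2(δ/d)² = 2 × (2.486 / 0.28)² = 157.72.
Rounding up, n = 158 per group.

n = 158 per group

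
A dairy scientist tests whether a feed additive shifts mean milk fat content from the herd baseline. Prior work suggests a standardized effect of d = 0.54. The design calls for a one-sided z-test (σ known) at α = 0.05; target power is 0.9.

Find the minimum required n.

For power 0.9 need Φ(δ − z_{0.05}) = 0.9, so δ = z_{0.05} + z_{0.10} = 1.645 + 1.282 = 2.926.
δ = d·√n ⇒ n = (δ/d)² = (2.926 / 0.54)² = 29.37.
Round up to the next whole unit.

n = 30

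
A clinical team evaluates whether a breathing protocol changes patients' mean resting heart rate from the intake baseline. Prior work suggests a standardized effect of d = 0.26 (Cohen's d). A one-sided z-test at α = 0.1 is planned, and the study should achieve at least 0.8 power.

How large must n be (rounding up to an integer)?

n = 67

For power 0.8 need Φ(δ − z_{0.1}) = 0.8, so δ = z_{0.1} + z_{0.20} = 1.282 + 0.842 = 2.123.
δ = d·√n ⇒ n = (δ/d)² = (2.123 / 0.26)² = 66.68.
Rounding up, n = 67.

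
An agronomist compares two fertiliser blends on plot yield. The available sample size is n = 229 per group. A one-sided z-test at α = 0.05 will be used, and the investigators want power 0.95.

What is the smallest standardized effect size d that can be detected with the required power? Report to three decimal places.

Need Φ(δ − 1.645) = 0.95, so δ = 1.645 + 1.645 = 3.290.
δ = d·√(n/2) ⇒ d = δ/√(n/2) = 3.290/√(229/2) = 0.3074.

d ≈ 0.307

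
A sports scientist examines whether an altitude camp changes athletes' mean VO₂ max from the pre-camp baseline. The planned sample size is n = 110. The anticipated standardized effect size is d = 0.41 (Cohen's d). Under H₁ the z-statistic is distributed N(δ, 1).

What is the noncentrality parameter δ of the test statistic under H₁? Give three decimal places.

δ ≈ 4.300

The noncentrality parameter scales effect size by the design's sample-size factor: δ = d·√n = 0.41 × √110 = 4.3001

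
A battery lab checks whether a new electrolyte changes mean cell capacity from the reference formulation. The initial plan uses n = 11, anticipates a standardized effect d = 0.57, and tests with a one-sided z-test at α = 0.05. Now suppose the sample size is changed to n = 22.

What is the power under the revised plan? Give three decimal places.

With n = 22: δ = d·√n = 0.57 × √22 = 2.6735. Critical value z_{0.05} = 1.645.
Revised power = Φ(δ − 1.645) = Φ(1.029) = 0.8482.

Power ≈ 0.848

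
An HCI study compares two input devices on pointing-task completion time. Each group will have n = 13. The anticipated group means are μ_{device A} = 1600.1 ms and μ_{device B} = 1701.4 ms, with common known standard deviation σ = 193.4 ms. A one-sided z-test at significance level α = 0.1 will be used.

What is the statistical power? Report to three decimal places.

Standardized effect: d = |μ_{device A} − μ_{device B}| / σ = |1600.1 − 1701.4| / 193.4 = 0.5238
Noncentrality parameter: δ = d·√(n/2) = 0.5238 × √(13/2) = 1.3354
One-sided α = 0.1 → critical value z_{0.1} = 1.282.
Power = Φ(δ − 1.282) = Φ(0.054) = 0.5215.

Power ≈ 0.521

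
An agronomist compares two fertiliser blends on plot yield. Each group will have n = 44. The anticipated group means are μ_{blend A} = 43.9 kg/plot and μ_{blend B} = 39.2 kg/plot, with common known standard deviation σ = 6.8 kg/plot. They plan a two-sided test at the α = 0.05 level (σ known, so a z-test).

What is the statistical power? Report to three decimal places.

Standardized effect: d = |μ_{blend A} − μ_{blend B}| / σ = |43.9 − 39.2| / 6.8 = 0.6912
Noncentrality parameter: δ = d·√(n/2) = 0.6912 × √(44/2) = 3.2419
Critical value for a two-sided test at α = 0.05: z_{α/2} = 1.960.
Power = Φ(δ − 1.960) + Φ(−δ − 1.960) = Φ(1.282) + Φ(-5.202) = 0.9001 + 0.0000 = 0.9001.

Power ≈ 0.900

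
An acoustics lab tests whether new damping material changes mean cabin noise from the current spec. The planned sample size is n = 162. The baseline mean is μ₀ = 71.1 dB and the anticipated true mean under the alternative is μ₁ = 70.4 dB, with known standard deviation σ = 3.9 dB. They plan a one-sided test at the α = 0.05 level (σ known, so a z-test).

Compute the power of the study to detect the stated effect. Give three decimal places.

Power ≈ 0.739

Standardized effect: d = |μ₁ − μ₀| / σ = |70.4 − 71.1| / 3.9 = 0.1795
Noncentrality parameter: δ = d·√n = 0.1795 × √162 = 2.2845
One-sided α = 0.05 → critical value z_{0.05} = 1.645.
Power = P(Z > 1.645 − δ) = Φ(0.640) = 0.7388.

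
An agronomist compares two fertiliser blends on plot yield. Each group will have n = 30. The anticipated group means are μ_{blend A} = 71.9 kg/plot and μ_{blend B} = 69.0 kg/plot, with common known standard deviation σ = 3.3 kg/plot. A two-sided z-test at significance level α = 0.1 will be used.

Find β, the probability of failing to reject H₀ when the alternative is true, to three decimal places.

Standardized effect: d = |μ_{blend A} − μ_{blend B}| / σ = |71.9 − 69.0| / 3.3 = 0.8788
Noncentrality parameter: δ = d·√(n/2) = 0.8788 × √(30/2) = 3.4035
Critical value for a two-sided test at α = 0.1: z_{α/2} = 1.645.
Power = Φ(δ − 1.645) + Φ(−δ − 1.645) = Φ(1.759) + Φ(-5.048) = 0.9607 + 0.0000 = 0.9607.
Type II error: β = 1 − power = 1 − 0.9607 = 0.0393.

β ≈ 0.039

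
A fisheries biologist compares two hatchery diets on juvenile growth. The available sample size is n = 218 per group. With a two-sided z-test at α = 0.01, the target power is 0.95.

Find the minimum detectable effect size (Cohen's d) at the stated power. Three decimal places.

Need Φ(δ − 2.576) = 0.95, so δ = 2.576 + 1.645 = 4.221.
(Lower-tail contribution to power is negligible for δ > 0.)
δ = d·√(n/2) ⇒ d = δ/√(n/2) = 4.221/√(218/2) = 0.4043.

d ≈ 0.404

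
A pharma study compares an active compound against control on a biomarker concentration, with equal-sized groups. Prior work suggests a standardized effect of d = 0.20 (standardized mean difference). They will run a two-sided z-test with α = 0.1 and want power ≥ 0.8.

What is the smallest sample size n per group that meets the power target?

For power 0.8 need Φ(δ − z_{0.05}) = 0.8, so δ = z_{0.05} + z_{0.20} = 1.645 + 0.842 = 2.486.
(For δ > 0 the lower-tail rejection region contributes negligibly to power, so the one-term inversion is standard.)
δ = d·√(n/2) ⇒ n = 2(δ/d)² = 2 × (2.486 / 0.20)² = 309.13.
Rounding up, n = 310 per group.

n = 310 per group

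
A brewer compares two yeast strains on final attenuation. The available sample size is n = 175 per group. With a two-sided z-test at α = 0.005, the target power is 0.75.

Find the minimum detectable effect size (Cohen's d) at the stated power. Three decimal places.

Required noncentrality: δ = z_{0.0025} + z_{0.25} = 2.807 + 0.674 = 3.482.
(Lower-tail contribution to power is negligible for δ > 0.)
δ = d·√(n/2) ⇒ d = δ/√(n/2) = 3.482/√(175/2) = 0.3722.

d ≈ 0.372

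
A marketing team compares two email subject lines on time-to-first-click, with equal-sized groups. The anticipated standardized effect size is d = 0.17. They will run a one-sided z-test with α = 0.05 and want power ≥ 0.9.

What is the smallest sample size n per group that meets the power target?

n = 593 per group

Set Φ(δ − 1.645) = 0.9; then δ − 1.645 = Φ⁻¹(0.9) = 1.282, giving δ = 2.926.
δ = d·√(n/2) ⇒ n = 2(δ/d)² = 2 × (2.926 / 0.17)² = 592.65.
Rounding up, n = 593 per group.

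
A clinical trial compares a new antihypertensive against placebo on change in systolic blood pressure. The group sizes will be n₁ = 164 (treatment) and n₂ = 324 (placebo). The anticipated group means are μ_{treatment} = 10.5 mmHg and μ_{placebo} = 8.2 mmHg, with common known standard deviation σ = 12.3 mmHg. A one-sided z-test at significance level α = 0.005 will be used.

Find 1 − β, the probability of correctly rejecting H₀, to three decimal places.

Power ≈ 0.266

Standardized effect: d = |μ_{treatment} − μ_{placebo}| / σ = |10.5 − 8.2| / 12.3 = 0.1870
Noncentrality parameter: δ = d / √(1/n₁ + 1/n₂) = 0.1870 / √(1/164 + 1/324) = 1.9512
Critical value for a one-sided test at α = 0.005: z_α = 2.576.
Power = Φ(δ − 2.576) = Φ(-0.625) = 0.2661.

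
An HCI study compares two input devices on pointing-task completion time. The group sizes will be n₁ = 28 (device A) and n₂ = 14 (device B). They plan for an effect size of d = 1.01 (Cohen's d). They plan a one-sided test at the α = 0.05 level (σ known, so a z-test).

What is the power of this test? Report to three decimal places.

Power ≈ 0.925

Noncentrality parameter: δ = d / √(1/n₁ + 1/n₂) = 1.01 / √(1/28 + 1/14) = 3.0856
Critical value for a one-sided test at α = 0.05: z_α = 1.645.
Power = Φ(δ − 1.645) = Φ(1.441) = 0.9252.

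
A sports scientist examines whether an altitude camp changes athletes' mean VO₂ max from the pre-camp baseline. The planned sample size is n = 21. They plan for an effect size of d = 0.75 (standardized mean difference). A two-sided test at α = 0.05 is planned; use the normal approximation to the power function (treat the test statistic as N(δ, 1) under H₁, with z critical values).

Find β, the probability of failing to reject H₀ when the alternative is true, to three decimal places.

Noncentrality parameter: δ = d·√n = 0.75 × √21 = 3.4369
Critical value for a two-sided test at α = 0.05: z_{α/2} = 1.960.
Power = Φ(δ − 1.960) + Φ(−δ − 1.960) = Φ(1.477) + Φ(-5.397) = 0.9302 + 0.0000 = 0.9302.
Type II error: β = 1 − power = 1 − 0.9302 = 0.0698.

β ≈ 0.070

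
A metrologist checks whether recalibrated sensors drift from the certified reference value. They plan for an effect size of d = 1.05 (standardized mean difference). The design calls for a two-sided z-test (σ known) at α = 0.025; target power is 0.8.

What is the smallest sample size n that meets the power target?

For power 0.8 need Φ(δ − z_{0.0125}) = 0.8, so δ = z_{0.0125} + z_{0.20} = 2.241 + 0.842 = 3.083.
(For δ > 0 the lower-tail rejection region contributes negligibly to power, so the one-term inversion is standard.)
δ = d·√n ⇒ n = (δ/d)² = (3.083 / 1.05)² = 8.62.
Rounding up, n = 9.

n = 9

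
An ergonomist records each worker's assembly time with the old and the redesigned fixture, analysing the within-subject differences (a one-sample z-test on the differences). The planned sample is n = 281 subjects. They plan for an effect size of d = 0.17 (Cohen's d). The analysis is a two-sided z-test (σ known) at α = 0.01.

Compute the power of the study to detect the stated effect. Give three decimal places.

Noncentrality parameter: δ = d·√n = 0.17 × √281 = 2.8497
Two-sided α = 0.01 → critical value z_{0.005} = 2.576.
Power = Φ(δ − 2.576) + Φ(−δ − 2.576) = Φ(0.274) + Φ(-5.426) = 0.6079 + 0.0000 = 0.6079.

Power ≈ 0.608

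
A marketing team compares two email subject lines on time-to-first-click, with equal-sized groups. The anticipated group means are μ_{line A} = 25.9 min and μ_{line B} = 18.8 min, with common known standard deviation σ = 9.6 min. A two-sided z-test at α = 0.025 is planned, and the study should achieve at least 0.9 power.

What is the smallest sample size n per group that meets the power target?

n = 46 per group

Standardized effect: d = |μ_{line A} − μ_{line B}| / σ = |25.9 − 18.8| / 9.6 = 0.7396
Set Φ(δ − 2.241) = 0.9; then δ − 2.241 = Φ⁻¹(0.9) = 1.282, giving δ = 3.523.
(Ignoring the negligible lower-tail rejection probability gives the usual closed-form inversion.)
δ = d·√(n/2) ⇒ n = 2(δ/d)² = 2 × (3.523 / 0.7396)² = 45.38.
Rounding up, n = 46 per group.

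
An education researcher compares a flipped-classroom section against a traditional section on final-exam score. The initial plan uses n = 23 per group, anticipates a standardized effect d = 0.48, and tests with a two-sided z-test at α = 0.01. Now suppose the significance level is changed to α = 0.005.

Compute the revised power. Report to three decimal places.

δ = d·√(n/2) = 0.48 × √(23/2) = 1.6278 (unchanged). New critical value: z_{0.0025} = 2.807.
Revised power = Φ(δ − 2.807) + Φ(−δ − 2.807) = Φ(-1.179) + Φ(-4.435) = 0.1191 + 0.0000 = 0.1191.

Power ≈ 0.119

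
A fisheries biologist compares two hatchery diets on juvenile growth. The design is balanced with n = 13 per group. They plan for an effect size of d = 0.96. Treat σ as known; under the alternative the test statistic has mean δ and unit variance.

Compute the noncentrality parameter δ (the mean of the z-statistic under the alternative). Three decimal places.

δ = d·√(n/2) = 0.96 × √(13/2) = 2.4475

δ ≈ 2.448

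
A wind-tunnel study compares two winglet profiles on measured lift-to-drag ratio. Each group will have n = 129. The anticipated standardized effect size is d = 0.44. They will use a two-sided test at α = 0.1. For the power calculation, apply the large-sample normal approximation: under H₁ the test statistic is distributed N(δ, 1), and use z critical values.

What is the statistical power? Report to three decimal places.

Noncentrality parameter: δ = d·√(n/2) = 0.44 × √(129/2) = 3.5337
Critical value for a two-sided test at α = 0.1: z_{α/2} = 1.645.
Power = Φ(δ − 1.645) + Φ(−δ − 1.645) = Φ(1.889) + Φ(-5.179) = 0.9705 + 0.0000 = 0.9705.

Power ≈ 0.971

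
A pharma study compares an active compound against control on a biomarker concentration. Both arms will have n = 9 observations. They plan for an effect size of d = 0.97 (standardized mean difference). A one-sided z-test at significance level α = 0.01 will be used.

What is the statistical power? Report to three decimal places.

Power ≈ 0.394

Noncentrality parameter: δ = d·√(n/2) = 0.97 × √(9/2) = 2.0577
One-sided α = 0.01 → critical value z_{0.01} = 2.326.
Power = Φ(δ − 2.326) = Φ(-0.269) = 0.3941.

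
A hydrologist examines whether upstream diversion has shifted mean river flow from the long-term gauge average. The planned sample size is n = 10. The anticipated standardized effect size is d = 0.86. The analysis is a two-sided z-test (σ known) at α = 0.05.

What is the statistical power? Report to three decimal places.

Power ≈ 0.776

Noncentrality parameter: δ = d·√n = 0.86 × √10 = 2.7196
Critical value for a two-sided test at α = 0.05: z_{α/2} = 1.960.
Power = Φ(δ − 1.960) + Φ(−δ − 1.960) = Φ(0.760) + Φ(-4.680) = 0.7763 + 0.0000 = 0.7763.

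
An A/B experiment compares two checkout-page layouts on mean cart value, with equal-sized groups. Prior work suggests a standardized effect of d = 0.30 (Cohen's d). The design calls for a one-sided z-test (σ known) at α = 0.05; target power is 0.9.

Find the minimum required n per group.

n = 191 per group

Set Φ(δ − 1.645) = 0.9; then δ − 1.645 = Φ⁻¹(0.9) = 1.282, giving δ = 2.926.
δ = d·√(n/2) ⇒ n = 2(δ/d)² = 2 × (2.926 / 0.30)² = 190.31.
Round up to the next whole unit.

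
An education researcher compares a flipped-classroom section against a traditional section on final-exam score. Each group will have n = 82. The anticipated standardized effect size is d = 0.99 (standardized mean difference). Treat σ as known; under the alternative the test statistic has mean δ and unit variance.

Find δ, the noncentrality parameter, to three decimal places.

The noncentrality parameter scales effect size by the design's sample-size factor: δ = d·√(n/2) = 0.99 × √(82/2) = 6.3391

δ ≈ 6.339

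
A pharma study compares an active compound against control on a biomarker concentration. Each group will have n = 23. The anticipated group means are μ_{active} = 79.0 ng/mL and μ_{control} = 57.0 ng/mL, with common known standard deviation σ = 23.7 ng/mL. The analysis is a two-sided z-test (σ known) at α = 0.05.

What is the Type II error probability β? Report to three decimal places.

Standardized effect: d = |μ_{active} − μ_{control}| / σ = |79.0 − 57.0| / 23.7 = 0.9283
Noncentrality parameter: δ = d·√(n/2) = 0.9283 × √(23/2) = 3.1479
Two-sided α = 0.05 → critical value z_{0.025} = 1.960.
Power = Φ(δ − 1.960) + Φ(−δ − 1.960) = Φ(1.188) + Φ(-5.108) = 0.8826 + 0.0000 = 0.8826.
Type II error: β = 1 − power = 1 − 0.8826 = 0.1174.

β ≈ 0.117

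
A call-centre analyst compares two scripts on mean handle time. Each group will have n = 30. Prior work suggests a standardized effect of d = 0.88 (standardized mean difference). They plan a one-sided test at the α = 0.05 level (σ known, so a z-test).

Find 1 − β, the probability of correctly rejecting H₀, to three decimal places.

Noncentrality parameter: δ = d·√(n/2) = 0.88 × √(30/2) = 3.4082
One-sided α = 0.05 → critical value z_{0.05} = 1.645.
Power = Φ(δ − 1.645) = Φ(1.763) = 0.9611.

Power ≈ 0.961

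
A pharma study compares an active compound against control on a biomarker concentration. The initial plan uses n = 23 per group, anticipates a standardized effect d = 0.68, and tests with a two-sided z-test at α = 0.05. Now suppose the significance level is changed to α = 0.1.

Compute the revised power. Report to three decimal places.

δ = d·√(n/2) = 0.68 × √(23/2) = 2.3060 (unchanged). New critical value: z_{0.05} = 1.645.
Revised power = Φ(δ − 1.645) + Φ(−δ − 1.645) = Φ(0.661) + Φ(-3.951) = 0.7457 + 0.0000 = 0.7458.

Power ≈ 0.746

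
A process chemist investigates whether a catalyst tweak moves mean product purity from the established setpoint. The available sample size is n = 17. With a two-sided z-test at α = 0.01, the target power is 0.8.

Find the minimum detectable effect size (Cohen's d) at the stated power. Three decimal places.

Need Φ(δ − 2.576) = 0.8, so δ = 2.576 + 0.842 = 3.417.
(The second rejection-region term Φ(−δ − z_{α/2}) is negligible and dropped.)
δ = d·√n ⇒ d = δ/√n = 3.417/√17 = 0.8289.

d ≈ 0.829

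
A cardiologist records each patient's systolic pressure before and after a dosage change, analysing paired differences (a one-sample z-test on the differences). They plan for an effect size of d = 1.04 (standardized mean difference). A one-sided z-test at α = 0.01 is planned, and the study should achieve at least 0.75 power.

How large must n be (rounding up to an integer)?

n = 9

For power 0.75 need Φ(δ − z_{0.01}) = 0.75, so δ = z_{0.01} + z_{0.25} = 2.326 + 0.674 = 3.001.
δ = d·√n ⇒ n = (δ/d)² = (3.001 / 1.04)² = 8.33.
Round up to the next whole unit.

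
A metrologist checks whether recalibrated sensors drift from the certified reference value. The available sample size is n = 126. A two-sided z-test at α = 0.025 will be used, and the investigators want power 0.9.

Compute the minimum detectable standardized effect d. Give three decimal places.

d ≈ 0.314

Need Φ(δ − 2.241) = 0.9, so δ = 2.241 + 1.282 = 3.523.
(Lower-tail contribution to power is negligible for δ > 0.)
δ = d·√n ⇒ d = δ/√n = 3.523/√126 = 0.3138.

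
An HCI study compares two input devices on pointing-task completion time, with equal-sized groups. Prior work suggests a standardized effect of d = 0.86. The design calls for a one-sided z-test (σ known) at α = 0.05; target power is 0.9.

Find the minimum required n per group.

n = 24 per group

For power 0.9 need Φ(δ − z_{0.05}) = 0.9, so δ = z_{0.05} + z_{0.10} = 1.645 + 1.282 = 2.926.
δ = d·√(n/2) ⇒ n = 2(δ/d)² = 2 × (2.926 / 0.86)² = 23.16.
Round up to the next whole unit.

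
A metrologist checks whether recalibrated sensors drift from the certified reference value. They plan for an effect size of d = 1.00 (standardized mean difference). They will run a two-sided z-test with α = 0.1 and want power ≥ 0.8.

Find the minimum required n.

n = 7

For power 0.8 need Φ(δ − z_{0.05}) = 0.8, so δ = z_{0.05} + z_{0.20} = 1.645 + 0.842 = 2.486.
(Ignoring the negligible lower-tail rejection probability gives the usual closed-form inversion.)
δ = d·√n ⇒ n = (δ/d)² = (2.486 / 1.00)² = 6.18.
Rounding up, n = 7.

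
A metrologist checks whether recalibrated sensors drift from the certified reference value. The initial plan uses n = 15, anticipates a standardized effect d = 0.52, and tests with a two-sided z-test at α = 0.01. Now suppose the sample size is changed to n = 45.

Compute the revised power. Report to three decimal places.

Power ≈ 0.819

With n = 45: δ = d·√n = 0.52 × √45 = 3.4883. Critical value z_{0.005} = 2.576.
Revised power = Φ(δ − 2.576) + Φ(−δ − 2.576) = Φ(0.912) + Φ(-6.064) = 0.8192 + 0.0000 = 0.8192.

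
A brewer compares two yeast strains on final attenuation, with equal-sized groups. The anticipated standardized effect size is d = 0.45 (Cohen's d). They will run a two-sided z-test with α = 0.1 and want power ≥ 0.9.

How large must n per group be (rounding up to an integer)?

Set Φ(δ − 1.645) = 0.9; then δ − 1.645 = Φ⁻¹(0.9) = 1.282, giving δ = 2.926.
(Ignoring the negligible lower-tail rejection probability gives the usual closed-form inversion.)
δ = d·√(n/2) ⇒ n = 2(δ/d)² = 2 × (2.926 / 0.45)² = 84.58.
Rounding up, n = 85 per group.

n = 85 per group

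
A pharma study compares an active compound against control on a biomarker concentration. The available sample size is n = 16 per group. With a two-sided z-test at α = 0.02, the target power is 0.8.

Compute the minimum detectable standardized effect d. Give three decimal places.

Required noncentrality: δ = z_{0.01} + z_{0.20} = 2.326 + 0.842 = 3.168.
(Lower-tail contribution to power is negligible for δ > 0.)
δ = d·√(n/2) ⇒ d = δ/√(n/2) = 3.168/√(16/2) = 1.1200.

d ≈ 1.120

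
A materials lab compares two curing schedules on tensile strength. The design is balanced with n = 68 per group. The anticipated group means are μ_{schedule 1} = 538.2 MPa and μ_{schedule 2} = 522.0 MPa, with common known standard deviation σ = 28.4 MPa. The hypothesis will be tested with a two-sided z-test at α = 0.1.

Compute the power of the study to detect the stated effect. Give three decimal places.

Standardized effect: d = |μ_{schedule 1} − μ_{schedule 2}| / σ = |538.2 − 522.0| / 28.4 = 0.5704
Noncentrality parameter: δ = d·√(n/2) = 0.5704 × √(68/2) = 3.3261
Critical value for a two-sided test at α = 0.1: z_{α/2} = 1.645.
Power = Φ(δ − 1.645) + Φ(−δ − 1.645) = Φ(1.681) + Φ(-4.971) = 0.9536 + 0.0000 = 0.9536.

Power ≈ 0.954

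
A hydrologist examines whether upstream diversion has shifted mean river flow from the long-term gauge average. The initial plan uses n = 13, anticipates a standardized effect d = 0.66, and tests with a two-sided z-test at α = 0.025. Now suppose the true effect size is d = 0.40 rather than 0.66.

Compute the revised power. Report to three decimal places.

Power ≈ 0.212

With d = 0.40: δ = d·√n = 0.40 × √13 = 1.4422. Critical value z_{0.0125} = 2.241.
Revised power = Φ(δ − 2.241) + Φ(−δ − 2.241) = Φ(-0.799) + Φ(-3.684) = 0.2121 + 0.0001 = 0.2122.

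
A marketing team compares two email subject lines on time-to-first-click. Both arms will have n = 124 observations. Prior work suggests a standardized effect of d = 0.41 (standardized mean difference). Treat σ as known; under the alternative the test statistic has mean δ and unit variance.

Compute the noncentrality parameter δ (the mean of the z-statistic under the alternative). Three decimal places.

δ ≈ 3.228

δ = d·√(n/2) = 0.41 × √(124/2) = 3.2283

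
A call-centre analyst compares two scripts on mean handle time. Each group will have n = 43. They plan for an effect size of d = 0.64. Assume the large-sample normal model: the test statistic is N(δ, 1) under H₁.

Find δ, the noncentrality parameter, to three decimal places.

δ ≈ 2.968

The noncentrality parameter scales effect size by the design's sample-size factor: δ = d·√(n/2) = 0.64 × √(43/2) = 2.9676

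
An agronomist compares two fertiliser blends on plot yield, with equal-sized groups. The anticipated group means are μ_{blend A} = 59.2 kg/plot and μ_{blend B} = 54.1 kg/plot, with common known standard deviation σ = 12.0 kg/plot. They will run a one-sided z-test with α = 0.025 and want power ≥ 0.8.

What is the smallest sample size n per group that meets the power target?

n = 87 per group

Standardized effect: d = |μ_{blend A} − μ_{blend B}| / σ = |59.2 − 54.1| / 12.0 = 0.4250
Set Φ(δ − 1.960) = 0.8; then δ − 1.960 = Φ⁻¹(0.8) = 0.842, giving δ = 2.802.
δ = d·√(n/2) ⇒ n = 2(δ/d)² = 2 × (2.802 / 0.4250)² = 86.91.
Rounding up, n = 87 per group.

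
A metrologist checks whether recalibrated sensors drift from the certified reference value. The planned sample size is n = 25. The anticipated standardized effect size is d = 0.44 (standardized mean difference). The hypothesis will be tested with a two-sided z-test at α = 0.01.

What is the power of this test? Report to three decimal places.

Noncentrality parameter: δ = d·√n = 0.44 × √25 = 2.2000
Two-sided α = 0.01 → critical value z_{0.005} = 2.576.
Power = Φ(δ − 2.576) + Φ(−δ − 2.576) = Φ(-0.376) + Φ(-4.776) = 0.3535 + 0.0000 = 0.3535.

Power ≈ 0.354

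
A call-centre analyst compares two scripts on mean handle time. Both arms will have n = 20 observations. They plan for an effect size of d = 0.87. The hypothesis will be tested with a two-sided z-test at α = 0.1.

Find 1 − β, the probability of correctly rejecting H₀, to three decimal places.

Power ≈ 0.866

Noncentrality parameter: δ = d·√(n/2) = 0.87 × √(20/2) = 2.7512
Critical value for a two-sided test at α = 0.1: z_{α/2} = 1.645.
Power = Φ(δ − 1.645) + Φ(−δ − 1.645) = Φ(1.106) + Φ(-4.396) = 0.8657 + 0.0000 = 0.8657.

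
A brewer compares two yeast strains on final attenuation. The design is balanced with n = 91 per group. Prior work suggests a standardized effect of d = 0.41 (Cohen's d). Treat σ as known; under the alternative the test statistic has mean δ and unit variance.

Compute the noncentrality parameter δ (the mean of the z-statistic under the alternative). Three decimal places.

δ ≈ 2.766

The noncentrality parameter scales effect size by the design's sample-size factor: δ = d·√(n/2) = 0.41 × √(91/2) = 2.7656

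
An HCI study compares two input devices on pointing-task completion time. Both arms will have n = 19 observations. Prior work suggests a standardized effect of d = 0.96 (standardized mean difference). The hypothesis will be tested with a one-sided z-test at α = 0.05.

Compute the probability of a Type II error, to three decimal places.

β ≈ 0.094

Noncentrality parameter: δ = d·√(n/2) = 0.96 × √(19/2) = 2.9589
One-sided α = 0.05 → critical value z_{0.05} = 1.645.
Power = Φ(δ − 1.645) = Φ(1.314) = 0.9056.
Type II error: β = 1 − power = 1 − 0.9056 = 0.0944.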